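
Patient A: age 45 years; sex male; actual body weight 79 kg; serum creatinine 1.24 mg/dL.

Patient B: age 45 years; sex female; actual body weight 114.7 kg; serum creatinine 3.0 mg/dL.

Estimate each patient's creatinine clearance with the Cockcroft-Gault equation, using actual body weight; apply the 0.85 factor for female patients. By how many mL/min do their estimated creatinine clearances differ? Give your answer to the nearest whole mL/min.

41 mL/min

Patient A: CrCl = (140 − 45) × 79 / (72 × 1.24) = 7505.0 / 89.28 ≈ 84.1 mL/min
Patient B: CrCl = (140 − 45) × 114.7 / (72 × 3) × 0.85 = 10896.5 / 216.00 × 0.85 ≈ 42.9 mL/min
|84.1 − 42.9| = 41.2 mL/min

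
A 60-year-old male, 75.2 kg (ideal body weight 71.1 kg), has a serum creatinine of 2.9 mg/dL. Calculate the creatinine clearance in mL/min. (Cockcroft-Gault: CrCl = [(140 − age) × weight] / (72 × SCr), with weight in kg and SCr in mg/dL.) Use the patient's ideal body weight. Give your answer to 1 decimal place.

CrCl = (140 − 60) × 71.1 / (72 × 2.9) = 5688.0 / 208.80 ≈ 27.2 mL/min

27.2 mL/min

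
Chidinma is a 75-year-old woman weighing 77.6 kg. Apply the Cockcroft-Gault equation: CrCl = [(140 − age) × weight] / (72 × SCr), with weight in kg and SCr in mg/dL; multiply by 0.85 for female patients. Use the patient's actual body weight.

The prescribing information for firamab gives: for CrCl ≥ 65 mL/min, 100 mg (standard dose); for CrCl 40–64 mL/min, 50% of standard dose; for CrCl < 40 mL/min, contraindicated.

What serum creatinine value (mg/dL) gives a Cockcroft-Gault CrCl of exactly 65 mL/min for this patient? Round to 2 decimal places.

Standard dose requires CrCl ≥ 65 mL/min.
Set (140 − 75) × 77.6 × 0.85 / (72 × SCr) = 65
SCr = (140 − 75) × 77.6 × 0.85 / (72 × 65) = 0.916 mg/dL

0.92 mg/dL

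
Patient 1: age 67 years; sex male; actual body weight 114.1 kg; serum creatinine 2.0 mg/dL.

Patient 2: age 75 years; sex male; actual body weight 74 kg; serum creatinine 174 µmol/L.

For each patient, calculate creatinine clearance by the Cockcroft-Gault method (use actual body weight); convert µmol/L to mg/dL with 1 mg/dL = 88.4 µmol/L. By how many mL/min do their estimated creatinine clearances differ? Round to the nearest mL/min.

Patient 1: CrCl = (140 − 67) × 114.1 / (72 × 2) = 8329.3 / 144.00 ≈ 57.8 mL/min
Patient 2: SCr = 174 / 88.4 = 1.968 mg/dL
Patient 2: CrCl = (140 − 75) × 74 / (72 × 1.968) = 4810.0 / 141.70 ≈ 33.9 mL/min
|57.8 − 33.9| = 23.9 mL/min

24 mL/min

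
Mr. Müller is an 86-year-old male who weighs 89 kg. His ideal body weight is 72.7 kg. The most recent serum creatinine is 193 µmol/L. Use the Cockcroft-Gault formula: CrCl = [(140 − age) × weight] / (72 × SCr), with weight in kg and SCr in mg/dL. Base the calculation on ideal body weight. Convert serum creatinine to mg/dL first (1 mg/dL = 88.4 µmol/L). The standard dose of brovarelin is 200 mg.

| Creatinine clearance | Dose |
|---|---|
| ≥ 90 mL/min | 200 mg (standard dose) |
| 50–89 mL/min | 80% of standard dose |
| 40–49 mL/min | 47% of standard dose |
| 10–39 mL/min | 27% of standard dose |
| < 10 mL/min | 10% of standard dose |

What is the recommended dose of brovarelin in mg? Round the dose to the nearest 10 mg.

SCr = 193 / 88.4 = 2.183 mg/dL
CrCl = (140 − 86) × 72.7 / (72 × 2.183) = 3925.8 / 157.18 ≈ 25.0 mL/min
CrCl ≈ 25 mL/min → bracket 10–39 mL/min.
27% of 200 mg = 54 mg → 50 mg

50 mg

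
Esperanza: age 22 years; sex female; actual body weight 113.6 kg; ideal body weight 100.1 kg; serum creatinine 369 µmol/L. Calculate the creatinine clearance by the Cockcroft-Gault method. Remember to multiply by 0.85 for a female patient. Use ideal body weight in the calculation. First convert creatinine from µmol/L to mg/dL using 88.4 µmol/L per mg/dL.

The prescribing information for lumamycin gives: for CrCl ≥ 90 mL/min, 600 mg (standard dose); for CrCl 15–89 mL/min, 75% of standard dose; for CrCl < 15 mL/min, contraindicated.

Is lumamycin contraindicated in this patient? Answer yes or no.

no

SCr = 369 / 88.4 = 4.174 mg/dL
CrCl = (140 − 22) × 100.1 / (72 × 4.174) × 0.85 = 11811.8 / 300.53 × 0.85 ≈ 33.4 mL/min
CrCl ≈ 33 mL/min, which is ≥ 15 mL/min.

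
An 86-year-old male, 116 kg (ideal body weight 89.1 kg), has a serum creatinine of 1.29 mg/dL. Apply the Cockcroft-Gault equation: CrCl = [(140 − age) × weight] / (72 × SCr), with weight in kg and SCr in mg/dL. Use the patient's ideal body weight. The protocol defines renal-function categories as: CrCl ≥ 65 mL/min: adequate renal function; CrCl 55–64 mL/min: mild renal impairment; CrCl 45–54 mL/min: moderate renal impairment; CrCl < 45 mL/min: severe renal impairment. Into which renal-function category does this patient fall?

moderate renal impairment

CrCl = (140 − 86) × 89.1 / (72 × 1.29) = 4811.4 / 92.88 ≈ 51.8 mL/min
52 mL/min falls in the 'moderate renal impairment' range.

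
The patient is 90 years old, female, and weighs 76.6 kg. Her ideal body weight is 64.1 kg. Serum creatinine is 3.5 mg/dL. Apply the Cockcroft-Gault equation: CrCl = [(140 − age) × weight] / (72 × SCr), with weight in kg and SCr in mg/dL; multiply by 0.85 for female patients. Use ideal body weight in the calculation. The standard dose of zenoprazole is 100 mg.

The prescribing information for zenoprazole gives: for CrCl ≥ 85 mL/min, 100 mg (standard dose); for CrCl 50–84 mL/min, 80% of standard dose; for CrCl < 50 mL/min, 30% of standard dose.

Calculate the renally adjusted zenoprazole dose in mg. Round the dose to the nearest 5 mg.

CrCl = (140 − 90) × 64.1 / (72 × 3.5) × 0.85 = 3205.0 / 252.00 × 0.85 ≈ 10.8 mL/min
CrCl ≈ 11 mL/min → bracket < 50 mL/min.
30% of 100 mg = 30 mg

30 mg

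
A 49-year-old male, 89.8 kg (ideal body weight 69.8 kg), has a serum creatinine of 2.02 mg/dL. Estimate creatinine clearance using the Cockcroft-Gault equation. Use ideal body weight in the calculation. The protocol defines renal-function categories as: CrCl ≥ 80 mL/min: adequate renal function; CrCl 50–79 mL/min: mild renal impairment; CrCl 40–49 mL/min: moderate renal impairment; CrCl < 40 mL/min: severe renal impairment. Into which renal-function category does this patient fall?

moderate renal impairment

CrCl = (140 − 49) × 69.8 / (72 × 2.02) = 6351.8 / 145.44 ≈ 43.7 mL/min
44 mL/min falls in the 'moderate renal impairment' range.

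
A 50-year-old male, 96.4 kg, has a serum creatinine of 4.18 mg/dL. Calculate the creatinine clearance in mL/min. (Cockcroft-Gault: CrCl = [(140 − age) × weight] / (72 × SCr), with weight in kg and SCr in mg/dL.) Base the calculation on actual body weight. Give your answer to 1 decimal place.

CrCl = (140 − 50) × 96.4 / (72 × 4.18) = 8676.0 / 300.96 ≈ 28.8 mL/min

28.8 mL/min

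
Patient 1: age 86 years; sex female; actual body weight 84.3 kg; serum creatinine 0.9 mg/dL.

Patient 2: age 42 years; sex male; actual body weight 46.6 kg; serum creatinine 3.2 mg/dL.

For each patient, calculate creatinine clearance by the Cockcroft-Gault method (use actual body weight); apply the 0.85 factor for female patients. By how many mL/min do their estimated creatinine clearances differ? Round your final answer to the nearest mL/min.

Patient 1: CrCl = (140 − 86) × 84.3 / (72 × 0.9) × 0.85 = 4552.2 / 64.80 × 0.85 ≈ 59.7 mL/min
Patient 2: CrCl = (140 − 42) × 46.6 / (72 × 3.2) = 4566.8 / 230.40 ≈ 19.8 mL/min
|59.7 − 19.8| = 39.9 mL/min

40 mL/min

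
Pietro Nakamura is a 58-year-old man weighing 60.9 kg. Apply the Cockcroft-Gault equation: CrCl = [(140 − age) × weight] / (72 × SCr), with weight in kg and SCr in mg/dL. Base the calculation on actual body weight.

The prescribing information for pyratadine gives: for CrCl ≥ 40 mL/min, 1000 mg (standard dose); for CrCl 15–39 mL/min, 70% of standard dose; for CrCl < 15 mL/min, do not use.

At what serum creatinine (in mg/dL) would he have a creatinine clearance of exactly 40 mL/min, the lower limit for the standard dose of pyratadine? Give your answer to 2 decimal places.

Standard dose requires CrCl ≥ 40 mL/min.
Set (140 − 58) × 60.9 / (72 × SCr) = 40
SCr = (140 − 58) × 60.9 / (72 × 40) = 1.734 mg/dL

1.73 mg/dL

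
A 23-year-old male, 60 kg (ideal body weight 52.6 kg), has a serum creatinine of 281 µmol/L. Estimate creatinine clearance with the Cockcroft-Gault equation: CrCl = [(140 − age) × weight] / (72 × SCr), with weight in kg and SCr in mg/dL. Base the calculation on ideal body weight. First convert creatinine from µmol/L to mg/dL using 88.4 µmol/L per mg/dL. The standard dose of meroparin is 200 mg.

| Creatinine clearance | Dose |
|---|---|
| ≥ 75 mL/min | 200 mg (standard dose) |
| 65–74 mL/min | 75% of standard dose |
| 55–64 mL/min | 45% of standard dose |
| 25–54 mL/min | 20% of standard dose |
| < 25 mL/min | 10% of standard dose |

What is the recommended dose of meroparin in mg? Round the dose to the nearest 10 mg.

40 mg

SCr = 281 / 88.4 = 3.179 mg/dL
CrCl = (140 − 23) × 52.6 / (72 × 3.179) = 6154.2 / 228.89 ≈ 26.9 mL/min
CrCl ≈ 27 mL/min → bracket 25–54 mL/min.
20% of 200 mg = 40 mg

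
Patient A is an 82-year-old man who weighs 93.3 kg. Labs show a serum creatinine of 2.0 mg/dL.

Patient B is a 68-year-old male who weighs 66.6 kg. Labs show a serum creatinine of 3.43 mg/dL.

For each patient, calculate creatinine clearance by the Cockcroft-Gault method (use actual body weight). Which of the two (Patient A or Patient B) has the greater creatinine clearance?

Patient A: CrCl = (140 − 82) × 93.3 / (72 × 2) = 5411.4 / 144.00 ≈ 37.6 mL/min
Patient B: CrCl = (140 − 68) × 66.6 / (72 × 3.43) = 4795.2 / 246.96 ≈ 19.4 mL/min
37.6 vs 19.4 mL/min → Patient A is higher.

Patient A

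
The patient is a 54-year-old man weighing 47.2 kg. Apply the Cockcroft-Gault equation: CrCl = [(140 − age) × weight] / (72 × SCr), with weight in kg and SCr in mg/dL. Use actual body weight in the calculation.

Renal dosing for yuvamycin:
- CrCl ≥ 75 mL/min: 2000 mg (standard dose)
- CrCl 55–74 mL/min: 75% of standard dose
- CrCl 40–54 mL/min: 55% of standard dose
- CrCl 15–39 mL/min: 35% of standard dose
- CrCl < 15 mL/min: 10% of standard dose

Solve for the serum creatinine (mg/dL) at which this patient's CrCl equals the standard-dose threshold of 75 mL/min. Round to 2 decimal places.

0.75 mg/dL

Standard dose requires CrCl ≥ 75 mL/min.
Set (140 − 54) × 47.2 / (72 × SCr) = 75
SCr = (140 − 54) × 47.2 / (72 × 75) = 0.752 mg/dL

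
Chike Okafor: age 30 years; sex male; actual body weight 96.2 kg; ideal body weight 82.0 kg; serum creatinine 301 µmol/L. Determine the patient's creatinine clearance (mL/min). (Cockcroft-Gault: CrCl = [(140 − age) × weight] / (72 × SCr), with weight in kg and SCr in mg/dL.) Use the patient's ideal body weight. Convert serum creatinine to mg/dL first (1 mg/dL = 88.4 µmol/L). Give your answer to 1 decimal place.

SCr = 301 / 88.4 = 3.405 mg/dL
CrCl = (140 − 30) × 82 / (72 × 3.405) = 9020.0 / 245.16 ≈ 36.8 mL/min

36.8 mL/min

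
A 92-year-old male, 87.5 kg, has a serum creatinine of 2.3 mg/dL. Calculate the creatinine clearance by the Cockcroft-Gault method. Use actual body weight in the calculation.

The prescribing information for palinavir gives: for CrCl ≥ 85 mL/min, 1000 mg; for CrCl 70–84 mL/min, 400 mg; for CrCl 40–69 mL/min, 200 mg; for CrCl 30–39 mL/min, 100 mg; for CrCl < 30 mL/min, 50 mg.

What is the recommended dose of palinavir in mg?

50 mg

CrCl = (140 − 92) × 87.5 / (72 × 2.3) = 4200.0 / 165.60 ≈ 25.4 mL/min
CrCl ≈ 25 mL/min → bracket < 30 mL/min.
Dose for this bracket: 50 mg.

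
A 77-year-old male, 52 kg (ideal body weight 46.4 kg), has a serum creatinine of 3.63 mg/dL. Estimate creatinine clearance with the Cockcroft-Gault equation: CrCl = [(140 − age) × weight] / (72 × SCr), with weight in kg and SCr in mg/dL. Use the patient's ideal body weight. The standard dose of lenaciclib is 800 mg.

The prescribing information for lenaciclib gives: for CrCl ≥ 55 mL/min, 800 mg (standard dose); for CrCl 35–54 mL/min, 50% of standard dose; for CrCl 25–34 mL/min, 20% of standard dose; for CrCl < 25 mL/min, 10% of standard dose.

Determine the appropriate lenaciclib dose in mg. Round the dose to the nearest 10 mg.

80 mg

CrCl = (140 − 77) × 46.4 / (72 × 3.63) = 2923.2 / 261.36 ≈ 11.2 mL/min
CrCl ≈ 11 mL/min → bracket < 25 mL/min.
10% of 800 mg = 80 mg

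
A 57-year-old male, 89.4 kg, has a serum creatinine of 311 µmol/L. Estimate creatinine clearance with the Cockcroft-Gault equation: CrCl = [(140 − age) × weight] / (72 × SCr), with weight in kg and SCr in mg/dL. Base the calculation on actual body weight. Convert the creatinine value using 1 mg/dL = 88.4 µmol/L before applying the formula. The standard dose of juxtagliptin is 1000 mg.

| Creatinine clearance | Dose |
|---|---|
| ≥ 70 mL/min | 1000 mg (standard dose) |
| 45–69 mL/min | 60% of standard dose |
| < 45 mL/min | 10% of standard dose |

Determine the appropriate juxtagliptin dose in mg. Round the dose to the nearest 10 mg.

100 mg

SCr = 311 / 88.4 = 3.518 mg/dL
CrCl = (140 − 57) × 89.4 / (72 × 3.518) = 7420.2 / 253.30 ≈ 29.3 mL/min
CrCl ≈ 29 mL/min → bracket < 45 mL/min.
10% of 1000 mg = 100 mg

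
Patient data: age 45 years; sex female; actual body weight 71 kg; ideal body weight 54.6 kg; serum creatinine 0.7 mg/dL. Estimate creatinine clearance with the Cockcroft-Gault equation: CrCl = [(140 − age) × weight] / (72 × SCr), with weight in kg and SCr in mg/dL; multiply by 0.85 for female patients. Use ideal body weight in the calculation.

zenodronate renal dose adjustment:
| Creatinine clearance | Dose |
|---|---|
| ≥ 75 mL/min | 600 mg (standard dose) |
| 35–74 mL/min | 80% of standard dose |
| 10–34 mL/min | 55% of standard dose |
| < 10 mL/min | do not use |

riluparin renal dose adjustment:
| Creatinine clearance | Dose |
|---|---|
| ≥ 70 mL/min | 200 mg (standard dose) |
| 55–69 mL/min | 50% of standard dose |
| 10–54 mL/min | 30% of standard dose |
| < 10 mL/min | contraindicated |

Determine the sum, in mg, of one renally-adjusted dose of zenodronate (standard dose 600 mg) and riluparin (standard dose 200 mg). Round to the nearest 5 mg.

800 mg

CrCl = (140 − 45) × 54.6 / (72 × 0.7) × 0.85 = 5187.0 / 50.40 × 0.85 ≈ 87.5 mL/min
CrCl ≈ 87 mL/min.
zenodronate: ≥ 75 mL/min → 100% of 600 mg = 600 mg.
riluparin: ≥ 70 mL/min → 100% of 200 mg = 200 mg.
Total = 600 + 200 = 800 mg.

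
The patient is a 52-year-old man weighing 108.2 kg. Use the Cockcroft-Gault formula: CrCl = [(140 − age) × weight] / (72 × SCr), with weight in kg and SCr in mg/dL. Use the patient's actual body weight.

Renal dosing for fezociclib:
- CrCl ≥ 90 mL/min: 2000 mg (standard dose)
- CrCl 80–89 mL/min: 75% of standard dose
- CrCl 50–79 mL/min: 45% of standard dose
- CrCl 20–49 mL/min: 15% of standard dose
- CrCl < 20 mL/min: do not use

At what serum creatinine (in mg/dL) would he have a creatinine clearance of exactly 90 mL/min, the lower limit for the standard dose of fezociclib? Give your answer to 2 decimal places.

Standard dose requires CrCl ≥ 90 mL/min.
Set (140 − 52) × 108.2 / (72 × SCr) = 90
SCr = (140 − 52) × 108.2 / (72 × 90) = 1.469 mg/dL

1.47 mg/dL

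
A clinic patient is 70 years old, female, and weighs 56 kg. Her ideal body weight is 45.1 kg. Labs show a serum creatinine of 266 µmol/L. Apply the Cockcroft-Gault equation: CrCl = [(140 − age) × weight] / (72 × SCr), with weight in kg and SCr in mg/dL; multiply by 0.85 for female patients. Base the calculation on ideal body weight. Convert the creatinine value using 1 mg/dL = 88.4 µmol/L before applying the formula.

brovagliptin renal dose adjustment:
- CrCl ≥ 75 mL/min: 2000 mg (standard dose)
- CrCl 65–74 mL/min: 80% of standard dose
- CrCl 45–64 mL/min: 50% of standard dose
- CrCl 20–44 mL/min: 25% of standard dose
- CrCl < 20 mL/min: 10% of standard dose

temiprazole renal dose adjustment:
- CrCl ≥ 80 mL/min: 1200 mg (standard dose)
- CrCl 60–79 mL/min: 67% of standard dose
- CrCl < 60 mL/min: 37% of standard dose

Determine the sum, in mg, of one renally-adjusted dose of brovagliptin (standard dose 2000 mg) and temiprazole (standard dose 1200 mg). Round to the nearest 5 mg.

SCr = 266 / 88.4 = 3.009 mg/dL
CrCl = (140 − 70) × 45.1 / (72 × 3.009) × 0.85 = 3157.0 / 216.65 × 0.85 ≈ 12.4 mL/min
CrCl ≈ 12 mL/min.
brovagliptin: < 20 mL/min → 10% of 2000 mg = 200 mg.
temiprazole: < 60 mL/min → 37% of 1200 mg = 444 mg.
Total = 200 + 444 = 644 mg.

645 mg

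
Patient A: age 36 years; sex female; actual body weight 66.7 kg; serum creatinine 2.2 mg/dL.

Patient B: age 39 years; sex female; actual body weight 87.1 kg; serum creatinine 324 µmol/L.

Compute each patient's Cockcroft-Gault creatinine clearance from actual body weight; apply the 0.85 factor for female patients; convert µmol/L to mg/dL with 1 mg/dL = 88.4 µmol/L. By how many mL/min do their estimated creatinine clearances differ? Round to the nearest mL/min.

9 mL/min

Patient A: CrCl = (140 − 36) × 66.7 / (72 × 2.2) × 0.85 = 6936.8 / 158.40 × 0.85 ≈ 37.2 mL/min
Patient B: SCr = 324 / 88.4 = 3.665 mg/dL
Patient B: CrCl = (140 − 39) × 87.1 / (72 × 3.665) × 0.85 = 8797.1 / 263.88 × 0.85 ≈ 28.3 mL/min
|37.2 − 28.3| = 8.9 mL/min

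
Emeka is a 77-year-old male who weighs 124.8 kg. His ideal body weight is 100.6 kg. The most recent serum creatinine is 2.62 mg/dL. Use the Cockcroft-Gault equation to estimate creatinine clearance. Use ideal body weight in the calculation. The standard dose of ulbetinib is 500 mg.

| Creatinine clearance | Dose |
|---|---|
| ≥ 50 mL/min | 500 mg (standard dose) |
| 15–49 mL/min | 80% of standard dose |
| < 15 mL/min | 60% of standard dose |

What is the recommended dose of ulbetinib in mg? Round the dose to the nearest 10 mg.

400 mg

CrCl = (140 − 77) × 100.6 / (72 × 2.62) = 6337.8 / 188.64 ≈ 33.6 mL/min
CrCl ≈ 34 mL/min → bracket 15–49 mL/min.
80% of 500 mg = 400 mg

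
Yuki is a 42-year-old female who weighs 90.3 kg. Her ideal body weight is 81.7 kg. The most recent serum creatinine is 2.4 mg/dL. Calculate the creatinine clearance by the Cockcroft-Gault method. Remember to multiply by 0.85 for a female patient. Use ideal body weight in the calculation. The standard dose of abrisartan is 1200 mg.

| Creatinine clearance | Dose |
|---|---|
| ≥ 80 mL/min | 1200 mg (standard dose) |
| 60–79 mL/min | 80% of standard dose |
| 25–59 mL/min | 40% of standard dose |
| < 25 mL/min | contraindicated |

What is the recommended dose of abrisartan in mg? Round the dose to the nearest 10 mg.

480 mg

CrCl = (140 − 42) × 81.7 / (72 × 2.4) × 0.85 = 8006.6 / 172.80 × 0.85 ≈ 39.4 mL/min
CrCl ≈ 39 mL/min → bracket 25–59 mL/min.
40% of 1200 mg = 480 mg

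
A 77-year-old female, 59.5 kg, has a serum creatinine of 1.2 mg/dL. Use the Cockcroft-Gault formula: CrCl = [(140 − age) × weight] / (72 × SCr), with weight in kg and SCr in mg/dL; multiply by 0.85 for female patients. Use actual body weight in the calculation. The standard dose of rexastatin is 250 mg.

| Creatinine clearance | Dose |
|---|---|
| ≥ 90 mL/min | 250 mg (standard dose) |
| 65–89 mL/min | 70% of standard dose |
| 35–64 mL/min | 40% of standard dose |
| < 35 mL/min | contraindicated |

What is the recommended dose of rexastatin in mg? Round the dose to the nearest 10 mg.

CrCl = (140 − 77) × 59.5 / (72 × 1.2) × 0.85 = 3748.5 / 86.40 × 0.85 ≈ 36.9 mL/min
CrCl ≈ 37 mL/min → bracket 35–64 mL/min.
40% of 250 mg = 100 mg

100 mg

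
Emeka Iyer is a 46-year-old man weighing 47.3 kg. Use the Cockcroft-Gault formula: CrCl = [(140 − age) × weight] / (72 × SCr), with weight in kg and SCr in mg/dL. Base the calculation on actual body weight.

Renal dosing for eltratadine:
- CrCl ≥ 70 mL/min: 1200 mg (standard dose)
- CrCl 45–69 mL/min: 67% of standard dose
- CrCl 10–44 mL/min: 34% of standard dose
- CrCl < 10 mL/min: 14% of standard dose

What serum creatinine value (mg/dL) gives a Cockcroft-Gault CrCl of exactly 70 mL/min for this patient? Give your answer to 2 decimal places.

Standard dose requires CrCl ≥ 70 mL/min.
Set (140 − 46) × 47.3 / (72 × SCr) = 70
SCr = (140 − 46) × 47.3 / (72 × 70) = 0.882 mg/dL

0.88 mg/dL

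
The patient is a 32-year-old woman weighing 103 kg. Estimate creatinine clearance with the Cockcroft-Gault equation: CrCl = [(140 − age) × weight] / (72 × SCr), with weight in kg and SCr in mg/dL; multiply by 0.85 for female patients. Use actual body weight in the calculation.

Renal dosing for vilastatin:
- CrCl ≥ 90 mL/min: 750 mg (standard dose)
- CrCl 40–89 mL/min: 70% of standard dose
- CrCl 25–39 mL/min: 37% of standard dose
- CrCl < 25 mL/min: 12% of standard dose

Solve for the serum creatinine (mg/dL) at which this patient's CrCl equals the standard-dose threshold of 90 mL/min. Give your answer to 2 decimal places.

1.46 mg/dL

Standard dose requires CrCl ≥ 90 mL/min.
Set (140 − 32) × 103 × 0.85 / (72 × SCr) = 90
SCr = (140 − 32) × 103 × 0.85 / (72 × 90) = 1.459 mg/dL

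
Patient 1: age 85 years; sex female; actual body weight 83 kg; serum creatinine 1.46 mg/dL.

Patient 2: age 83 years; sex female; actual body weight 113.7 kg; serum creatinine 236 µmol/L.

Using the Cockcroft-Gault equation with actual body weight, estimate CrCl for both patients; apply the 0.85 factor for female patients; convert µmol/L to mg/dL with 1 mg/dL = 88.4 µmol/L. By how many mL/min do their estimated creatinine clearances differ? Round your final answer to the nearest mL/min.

Patient 1: CrCl = (140 − 85) × 83 / (72 × 1.46) × 0.85 = 4565.0 / 105.12 × 0.85 ≈ 36.9 mL/min
Patient 2: SCr = 236 / 88.4 = 2.67 mg/dL
Patient 2: CrCl = (140 − 83) × 113.7 / (72 × 2.67) × 0.85 = 6480.9 / 192.24 × 0.85 ≈ 28.7 mL/min
|36.9 − 28.7| = 8.2 mL/min

8 mL/min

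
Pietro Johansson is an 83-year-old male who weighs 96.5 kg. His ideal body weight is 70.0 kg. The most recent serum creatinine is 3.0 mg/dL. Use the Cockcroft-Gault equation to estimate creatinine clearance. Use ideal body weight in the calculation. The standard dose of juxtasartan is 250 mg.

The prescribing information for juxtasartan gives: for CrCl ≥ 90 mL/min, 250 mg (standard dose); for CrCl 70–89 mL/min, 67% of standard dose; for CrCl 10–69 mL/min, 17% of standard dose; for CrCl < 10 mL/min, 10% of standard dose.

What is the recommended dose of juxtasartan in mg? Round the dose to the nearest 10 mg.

CrCl = (140 − 83) × 70 / (72 × 3) = 3990.0 / 216.00 ≈ 18.5 mL/min
CrCl ≈ 18 mL/min → bracket 10–69 mL/min.
17% of 250 mg = 42.5 mg → 40 mg

40 mg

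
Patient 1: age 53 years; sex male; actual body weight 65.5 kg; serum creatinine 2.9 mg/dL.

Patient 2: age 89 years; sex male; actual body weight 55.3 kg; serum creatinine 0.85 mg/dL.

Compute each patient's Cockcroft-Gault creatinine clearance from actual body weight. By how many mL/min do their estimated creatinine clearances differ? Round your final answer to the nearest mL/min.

19 mL/min

Patient 1: CrCl = (140 − 53) × 65.5 / (72 × 2.9) = 5698.5 / 208.80 ≈ 27.3 mL/min
Patient 2: CrCl = (140 − 89) × 55.3 / (72 × 0.85) = 2820.3 / 61.20 ≈ 46.1 mL/min
|27.3 − 46.1| = 18.8 mL/min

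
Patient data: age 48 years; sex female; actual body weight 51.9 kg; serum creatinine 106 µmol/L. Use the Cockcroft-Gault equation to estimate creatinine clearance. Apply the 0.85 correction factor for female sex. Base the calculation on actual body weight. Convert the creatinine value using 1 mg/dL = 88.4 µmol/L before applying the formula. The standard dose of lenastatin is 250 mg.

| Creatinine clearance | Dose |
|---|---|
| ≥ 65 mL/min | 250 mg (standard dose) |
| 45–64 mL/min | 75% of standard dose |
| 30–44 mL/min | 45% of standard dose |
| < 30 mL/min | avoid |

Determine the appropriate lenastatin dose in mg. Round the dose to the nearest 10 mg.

SCr = 106 / 88.4 = 1.199 mg/dL
CrCl = (140 − 48) × 51.9 / (72 × 1.199) × 0.85 = 4774.8 / 86.33 × 0.85 ≈ 47.0 mL/min
CrCl ≈ 47 mL/min → bracket 45–64 mL/min.
75% of 250 mg = 187.5 mg → 190 mg

190 mg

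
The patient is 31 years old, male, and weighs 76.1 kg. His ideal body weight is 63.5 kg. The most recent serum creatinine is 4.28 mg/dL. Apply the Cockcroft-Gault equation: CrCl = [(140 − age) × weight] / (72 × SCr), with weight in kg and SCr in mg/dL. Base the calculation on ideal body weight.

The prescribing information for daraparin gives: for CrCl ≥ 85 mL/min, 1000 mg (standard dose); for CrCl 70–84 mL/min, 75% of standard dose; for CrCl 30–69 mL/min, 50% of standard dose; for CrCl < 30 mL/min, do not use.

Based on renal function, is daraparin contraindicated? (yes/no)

CrCl = (140 − 31) × 63.5 / (72 × 4.28) = 6921.5 / 308.16 ≈ 22.5 mL/min
CrCl ≈ 22 mL/min, which is < 30 mL/min.

yes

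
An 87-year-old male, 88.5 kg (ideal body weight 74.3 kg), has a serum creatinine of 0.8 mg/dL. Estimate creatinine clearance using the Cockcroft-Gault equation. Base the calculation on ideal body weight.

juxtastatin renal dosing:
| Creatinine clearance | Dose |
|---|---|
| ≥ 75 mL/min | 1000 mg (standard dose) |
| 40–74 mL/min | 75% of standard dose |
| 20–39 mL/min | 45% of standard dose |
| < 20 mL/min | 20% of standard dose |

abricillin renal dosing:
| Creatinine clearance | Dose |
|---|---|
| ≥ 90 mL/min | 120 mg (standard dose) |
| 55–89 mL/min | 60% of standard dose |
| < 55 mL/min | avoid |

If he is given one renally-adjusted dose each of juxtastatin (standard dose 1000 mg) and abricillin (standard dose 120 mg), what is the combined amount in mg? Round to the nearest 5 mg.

CrCl = (140 − 87) × 74.3 / (72 × 0.8) = 3937.9 / 57.60 ≈ 68.4 mL/min
CrCl ≈ 68 mL/min.
juxtastatin: 40–74 mL/min → 75% of 1000 mg = 750 mg.
abricillin: 55–89 mL/min → 60% of 120 mg = 72 mg.
Total = 750 + 72 = 822 mg.

820 mg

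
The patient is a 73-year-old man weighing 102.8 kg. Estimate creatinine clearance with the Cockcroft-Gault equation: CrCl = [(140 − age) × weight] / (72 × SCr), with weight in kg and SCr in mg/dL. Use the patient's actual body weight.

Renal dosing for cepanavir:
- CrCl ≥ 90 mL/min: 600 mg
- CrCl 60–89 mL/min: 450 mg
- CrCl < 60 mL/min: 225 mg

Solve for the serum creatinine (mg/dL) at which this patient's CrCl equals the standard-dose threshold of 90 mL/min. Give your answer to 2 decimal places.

1.06 mg/dL

Standard dose requires CrCl ≥ 90 mL/min.
Set (140 − 73) × 102.8 / (72 × SCr) = 90
SCr = (140 − 73) × 102.8 / (72 × 90) = 1.063 mg/dL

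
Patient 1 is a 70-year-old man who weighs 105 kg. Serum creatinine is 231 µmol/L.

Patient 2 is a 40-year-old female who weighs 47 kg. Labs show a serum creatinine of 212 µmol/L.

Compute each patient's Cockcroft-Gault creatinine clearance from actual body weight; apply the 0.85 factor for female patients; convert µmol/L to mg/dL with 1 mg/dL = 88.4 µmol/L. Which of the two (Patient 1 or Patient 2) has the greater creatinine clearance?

Patient 1: SCr = 231 / 88.4 = 2.613 mg/dL
Patient 1: CrCl = (140 − 70) × 105 / (72 × 2.613) = 7350.0 / 188.14 ≈ 39.1 mL/min
Patient 2: SCr = 212 / 88.4 = 2.398 mg/dL
Patient 2: CrCl = (140 − 40) × 47 / (72 × 2.398) × 0.85 = 4700.0 / 172.66 × 0.85 ≈ 23.1 mL/min
39.1 vs 23.1 mL/min → Patient 1 is higher.

Patient 1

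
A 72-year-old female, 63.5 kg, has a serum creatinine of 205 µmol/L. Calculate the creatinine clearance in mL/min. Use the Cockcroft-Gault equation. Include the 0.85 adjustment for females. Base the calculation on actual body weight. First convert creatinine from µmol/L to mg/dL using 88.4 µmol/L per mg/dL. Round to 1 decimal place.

22.0 mL/min

SCr = 205 / 88.4 = 2.319 mg/dL
CrCl = (140 − 72) × 63.5 / (72 × 2.319) × 0.85 = 4318.0 / 166.97 × 0.85 ≈ 22.0 mL/min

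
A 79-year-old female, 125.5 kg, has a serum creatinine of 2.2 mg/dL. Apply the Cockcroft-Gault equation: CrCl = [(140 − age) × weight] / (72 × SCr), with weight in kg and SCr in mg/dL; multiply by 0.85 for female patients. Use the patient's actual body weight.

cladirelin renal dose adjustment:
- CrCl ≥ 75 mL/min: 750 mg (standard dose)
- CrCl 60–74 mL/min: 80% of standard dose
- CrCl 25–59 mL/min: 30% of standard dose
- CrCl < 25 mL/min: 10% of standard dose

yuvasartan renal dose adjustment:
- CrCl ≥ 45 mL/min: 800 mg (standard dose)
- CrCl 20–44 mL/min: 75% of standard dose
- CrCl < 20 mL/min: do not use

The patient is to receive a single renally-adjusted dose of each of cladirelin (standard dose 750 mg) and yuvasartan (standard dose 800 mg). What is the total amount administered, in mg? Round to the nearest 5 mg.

CrCl = (140 − 79) × 125.5 / (72 × 2.2) × 0.85 = 7655.5 / 158.40 × 0.85 ≈ 41.1 mL/min
CrCl ≈ 41 mL/min.
cladirelin: 25–59 mL/min → 30% of 750 mg = 225 mg.
yuvasartan: 20–44 mL/min → 75% of 800 mg = 600 mg.
Total = 225 + 600 = 825 mg.

825 mg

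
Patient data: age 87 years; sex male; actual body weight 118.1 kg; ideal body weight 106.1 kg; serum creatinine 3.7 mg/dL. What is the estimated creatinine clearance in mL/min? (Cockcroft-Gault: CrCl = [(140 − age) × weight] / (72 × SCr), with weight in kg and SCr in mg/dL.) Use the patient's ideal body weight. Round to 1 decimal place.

CrCl = (140 − 87) × 106.1 / (72 × 3.7) = 5623.3 / 266.40 ≈ 21.1 mL/min

21.1 mL/min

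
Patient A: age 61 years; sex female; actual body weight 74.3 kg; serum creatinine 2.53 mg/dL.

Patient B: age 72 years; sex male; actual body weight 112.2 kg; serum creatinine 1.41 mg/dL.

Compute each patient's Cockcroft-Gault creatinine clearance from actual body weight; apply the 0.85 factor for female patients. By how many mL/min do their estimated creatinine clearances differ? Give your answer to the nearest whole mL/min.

Patient A: CrCl = (140 − 61) × 74.3 / (72 × 2.53) × 0.85 = 5869.7 / 182.16 × 0.85 ≈ 27.4 mL/min
Patient B: CrCl = (140 − 72) × 112.2 / (72 × 1.41) = 7629.6 / 101.52 ≈ 75.2 mL/min
|27.4 − 75.2| = 47.8 mL/min

48 mL/min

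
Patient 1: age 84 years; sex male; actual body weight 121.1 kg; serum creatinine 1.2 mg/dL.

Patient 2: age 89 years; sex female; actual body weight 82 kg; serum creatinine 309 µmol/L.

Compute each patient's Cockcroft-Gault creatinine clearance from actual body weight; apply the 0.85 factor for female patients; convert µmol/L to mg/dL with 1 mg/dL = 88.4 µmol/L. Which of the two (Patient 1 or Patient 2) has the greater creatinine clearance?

Patient 1: CrCl = (140 − 84) × 121.1 / (72 × 1.2) = 6781.6 / 86.40 ≈ 78.5 mL/min
Patient 2: SCr = 309 / 88.4 = 3.495 mg/dL
Patient 2: CrCl = (140 − 89) × 82 / (72 × 3.495) × 0.85 = 4182.0 / 251.64 × 0.85 ≈ 14.1 mL/min
78.5 vs 14.1 mL/min → Patient 1 is higher.

Patient 1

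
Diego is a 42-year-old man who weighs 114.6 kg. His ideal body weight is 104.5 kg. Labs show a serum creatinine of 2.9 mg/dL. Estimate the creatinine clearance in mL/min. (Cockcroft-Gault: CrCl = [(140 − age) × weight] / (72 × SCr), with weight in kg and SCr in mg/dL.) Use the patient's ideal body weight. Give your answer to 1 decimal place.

49.0 mL/min

CrCl = (140 − 42) × 104.5 / (72 × 2.9) = 10241.0 / 208.80 ≈ 49.0 mL/min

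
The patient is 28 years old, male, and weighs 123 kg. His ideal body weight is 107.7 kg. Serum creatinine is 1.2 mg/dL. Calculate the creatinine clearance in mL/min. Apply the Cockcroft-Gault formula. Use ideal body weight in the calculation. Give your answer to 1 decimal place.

CrCl = (140 − 28) × 107.7 / (72 × 1.2) = 12062.4 / 86.40 ≈ 139.6 mL/min

139.6 mL/min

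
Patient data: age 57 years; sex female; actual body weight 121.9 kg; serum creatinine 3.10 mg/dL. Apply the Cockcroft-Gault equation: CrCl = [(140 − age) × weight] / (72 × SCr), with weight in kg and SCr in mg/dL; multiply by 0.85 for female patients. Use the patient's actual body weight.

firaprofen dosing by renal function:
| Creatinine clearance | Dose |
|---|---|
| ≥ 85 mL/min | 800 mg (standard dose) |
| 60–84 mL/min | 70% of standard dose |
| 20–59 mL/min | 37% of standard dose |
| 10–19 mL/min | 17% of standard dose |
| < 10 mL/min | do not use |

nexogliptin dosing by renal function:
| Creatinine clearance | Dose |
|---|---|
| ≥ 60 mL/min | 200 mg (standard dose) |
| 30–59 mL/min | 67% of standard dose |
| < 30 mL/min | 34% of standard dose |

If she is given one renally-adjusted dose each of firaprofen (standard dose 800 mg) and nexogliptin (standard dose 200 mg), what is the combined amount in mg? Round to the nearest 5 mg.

CrCl = (140 − 57) × 121.9 / (72 × 3.1) × 0.85 = 10117.7 / 223.20 × 0.85 ≈ 38.5 mL/min
CrCl ≈ 39 mL/min.
firaprofen: 20–59 mL/min → 37% of 800 mg = 296 mg.
nexogliptin: 30–59 mL/min → 67% of 200 mg = 134 mg.
Total = 296 + 134 = 430 mg.

430 mg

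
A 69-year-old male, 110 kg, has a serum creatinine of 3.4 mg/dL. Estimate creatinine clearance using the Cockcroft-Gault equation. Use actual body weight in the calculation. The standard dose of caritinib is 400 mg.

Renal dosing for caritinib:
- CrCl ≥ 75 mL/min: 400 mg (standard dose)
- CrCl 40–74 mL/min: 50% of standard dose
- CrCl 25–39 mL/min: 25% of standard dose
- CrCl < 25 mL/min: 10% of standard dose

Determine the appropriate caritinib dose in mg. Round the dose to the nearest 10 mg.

100 mg

CrCl = (140 − 69) × 110 / (72 × 3.4) = 7810.0 / 244.80 ≈ 31.9 mL/min
CrCl ≈ 32 mL/min → bracket 25–39 mL/min.
25% of 400 mg = 100 mg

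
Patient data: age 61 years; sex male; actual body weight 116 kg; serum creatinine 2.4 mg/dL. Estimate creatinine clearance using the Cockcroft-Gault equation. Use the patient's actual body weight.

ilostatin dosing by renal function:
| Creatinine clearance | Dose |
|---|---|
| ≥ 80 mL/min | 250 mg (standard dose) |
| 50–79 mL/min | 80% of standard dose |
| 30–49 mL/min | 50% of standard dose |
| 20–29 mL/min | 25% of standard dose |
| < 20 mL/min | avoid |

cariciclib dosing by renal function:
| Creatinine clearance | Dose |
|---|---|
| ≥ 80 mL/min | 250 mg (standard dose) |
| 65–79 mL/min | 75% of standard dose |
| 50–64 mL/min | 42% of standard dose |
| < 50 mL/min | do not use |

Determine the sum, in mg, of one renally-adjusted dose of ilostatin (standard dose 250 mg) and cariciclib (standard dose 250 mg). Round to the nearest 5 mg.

CrCl = (140 − 61) × 116 / (72 × 2.4) = 9164.0 / 172.80 ≈ 53.0 mL/min
CrCl ≈ 53 mL/min.
ilostatin: 50–79 mL/min → 80% of 250 mg = 200 mg.
cariciclib: 50–64 mL/min → 42% of 250 mg = 105 mg.
Total = 200 + 105 = 305 mg.

305 mg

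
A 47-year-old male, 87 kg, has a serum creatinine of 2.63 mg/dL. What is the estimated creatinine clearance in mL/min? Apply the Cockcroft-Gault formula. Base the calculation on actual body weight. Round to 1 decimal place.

42.7 mL/min

CrCl = (140 − 47) × 87 / (72 × 2.63) = 8091.0 / 189.36 ≈ 42.7 mL/min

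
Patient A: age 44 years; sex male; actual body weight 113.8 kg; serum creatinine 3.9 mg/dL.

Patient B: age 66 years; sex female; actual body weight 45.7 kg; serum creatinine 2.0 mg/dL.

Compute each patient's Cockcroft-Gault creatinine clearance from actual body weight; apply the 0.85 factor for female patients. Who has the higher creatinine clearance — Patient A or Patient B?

Patient A: CrCl = (140 − 44) × 113.8 / (72 × 3.9) = 10924.8 / 280.80 ≈ 38.9 mL/min
Patient B: CrCl = (140 − 66) × 45.7 / (72 × 2) × 0.85 = 3381.8 / 144.00 × 0.85 ≈ 20.0 mL/min
38.9 vs 20.0 mL/min → Patient A is higher.

Patient A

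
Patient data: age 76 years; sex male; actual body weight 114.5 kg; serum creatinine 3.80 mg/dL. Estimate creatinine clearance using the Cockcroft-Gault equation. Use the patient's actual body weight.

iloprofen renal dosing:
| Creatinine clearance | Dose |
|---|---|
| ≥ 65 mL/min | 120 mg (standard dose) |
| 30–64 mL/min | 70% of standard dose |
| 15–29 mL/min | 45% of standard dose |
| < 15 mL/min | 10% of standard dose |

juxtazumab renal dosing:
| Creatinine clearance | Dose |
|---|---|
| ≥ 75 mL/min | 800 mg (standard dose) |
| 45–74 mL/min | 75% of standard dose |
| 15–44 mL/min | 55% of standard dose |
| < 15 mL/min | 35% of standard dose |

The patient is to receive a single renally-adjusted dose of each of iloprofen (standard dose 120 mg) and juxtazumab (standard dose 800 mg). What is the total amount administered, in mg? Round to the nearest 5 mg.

495 mg

CrCl = (140 − 76) × 114.5 / (72 × 3.8) = 7328.0 / 273.60 ≈ 26.8 mL/min
CrCl ≈ 27 mL/min.
iloprofen: 15–29 mL/min → 45% of 120 mg = 54 mg.
juxtazumab: 15–44 mL/min → 55% of 800 mg = 440 mg.
Total = 54 + 440 = 494 mg.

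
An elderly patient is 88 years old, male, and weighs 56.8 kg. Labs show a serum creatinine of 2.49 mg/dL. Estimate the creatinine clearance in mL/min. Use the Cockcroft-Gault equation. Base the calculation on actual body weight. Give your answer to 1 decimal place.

16.5 mL/min

CrCl = (140 − 88) × 56.8 / (72 × 2.49) = 2953.6 / 179.28 ≈ 16.5 mL/min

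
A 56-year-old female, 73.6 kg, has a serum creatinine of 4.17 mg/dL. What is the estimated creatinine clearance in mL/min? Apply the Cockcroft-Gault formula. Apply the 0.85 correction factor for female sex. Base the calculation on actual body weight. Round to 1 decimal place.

CrCl = (140 − 56) × 73.6 / (72 × 4.17) × 0.85 = 6182.4 / 300.24 × 0.85 ≈ 17.5 mL/min

17.5 mL/min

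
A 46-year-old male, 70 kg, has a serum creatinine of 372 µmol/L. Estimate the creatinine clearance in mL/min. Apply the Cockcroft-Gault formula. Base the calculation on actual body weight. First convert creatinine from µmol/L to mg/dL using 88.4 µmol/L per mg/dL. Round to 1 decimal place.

21.7 mL/min

SCr = 372 / 88.4 = 4.208 mg/dL
CrCl = (140 − 46) × 70 / (72 × 4.208) = 6580.0 / 302.98 ≈ 21.7 mL/min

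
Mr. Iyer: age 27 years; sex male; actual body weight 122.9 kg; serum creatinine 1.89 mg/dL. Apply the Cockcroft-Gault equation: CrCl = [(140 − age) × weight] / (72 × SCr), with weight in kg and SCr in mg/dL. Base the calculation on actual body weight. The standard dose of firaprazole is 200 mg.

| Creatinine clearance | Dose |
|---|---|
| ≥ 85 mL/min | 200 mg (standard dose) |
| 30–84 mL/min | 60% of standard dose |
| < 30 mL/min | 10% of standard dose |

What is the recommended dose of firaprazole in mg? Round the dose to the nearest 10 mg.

200 mg

CrCl = (140 − 27) × 122.9 / (72 × 1.89) = 13887.7 / 136.08 ≈ 102.1 mL/min
CrCl ≈ 102 mL/min → bracket ≥ 85 mL/min.
100% of 200 mg = 200 mg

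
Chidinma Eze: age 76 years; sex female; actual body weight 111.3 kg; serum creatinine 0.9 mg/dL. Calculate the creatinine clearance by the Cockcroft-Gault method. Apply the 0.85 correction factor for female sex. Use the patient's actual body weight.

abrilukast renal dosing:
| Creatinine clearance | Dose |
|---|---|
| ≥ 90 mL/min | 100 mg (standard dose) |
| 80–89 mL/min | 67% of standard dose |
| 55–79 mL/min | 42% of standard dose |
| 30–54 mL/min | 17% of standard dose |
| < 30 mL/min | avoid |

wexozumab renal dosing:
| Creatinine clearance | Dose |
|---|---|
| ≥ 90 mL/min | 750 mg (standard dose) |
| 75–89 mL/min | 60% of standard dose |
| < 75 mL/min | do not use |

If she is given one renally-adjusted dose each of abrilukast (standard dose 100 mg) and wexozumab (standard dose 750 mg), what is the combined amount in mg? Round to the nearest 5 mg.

CrCl = (140 − 76) × 111.3 / (72 × 0.9) × 0.85 = 7123.2 / 64.80 × 0.85 ≈ 93.4 mL/min
CrCl ≈ 93 mL/min.
abrilukast: ≥ 90 mL/min → 100% of 100 mg = 100 mg.
wexozumab: ≥ 90 mL/min → 100% of 750 mg = 750 mg.
Total = 100 + 750 = 850 mg.

850 mg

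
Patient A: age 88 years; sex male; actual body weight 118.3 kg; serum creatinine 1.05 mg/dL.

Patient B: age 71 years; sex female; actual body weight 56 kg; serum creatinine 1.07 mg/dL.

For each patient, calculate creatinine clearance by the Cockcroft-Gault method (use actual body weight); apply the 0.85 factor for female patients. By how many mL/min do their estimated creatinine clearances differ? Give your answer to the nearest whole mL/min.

Patient A: CrCl = (140 − 88) × 118.3 / (72 × 1.05) = 6151.6 / 75.60 ≈ 81.4 mL/min
Patient B: CrCl = (140 − 71) × 56 / (72 × 1.07) × 0.85 = 3864.0 / 77.04 × 0.85 ≈ 42.6 mL/min
|81.4 − 42.6| = 38.8 mL/min

39 mL/min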